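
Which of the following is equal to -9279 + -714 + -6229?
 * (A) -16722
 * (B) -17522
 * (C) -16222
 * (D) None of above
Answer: C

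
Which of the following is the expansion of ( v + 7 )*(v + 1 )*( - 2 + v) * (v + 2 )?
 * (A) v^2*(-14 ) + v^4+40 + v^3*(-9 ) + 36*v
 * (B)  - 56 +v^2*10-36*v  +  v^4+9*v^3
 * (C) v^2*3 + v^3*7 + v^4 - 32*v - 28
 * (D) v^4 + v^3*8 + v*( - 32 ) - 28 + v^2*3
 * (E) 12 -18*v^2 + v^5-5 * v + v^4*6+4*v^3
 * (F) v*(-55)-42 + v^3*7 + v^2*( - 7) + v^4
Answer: D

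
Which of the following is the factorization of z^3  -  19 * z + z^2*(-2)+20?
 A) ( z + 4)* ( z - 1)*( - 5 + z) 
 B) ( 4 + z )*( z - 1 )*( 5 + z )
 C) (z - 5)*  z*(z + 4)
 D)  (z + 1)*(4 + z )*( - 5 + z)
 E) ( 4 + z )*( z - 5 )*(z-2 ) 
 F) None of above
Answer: A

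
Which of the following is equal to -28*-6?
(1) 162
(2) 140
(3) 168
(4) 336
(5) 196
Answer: 3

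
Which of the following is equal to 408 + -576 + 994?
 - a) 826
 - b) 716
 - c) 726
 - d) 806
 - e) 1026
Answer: a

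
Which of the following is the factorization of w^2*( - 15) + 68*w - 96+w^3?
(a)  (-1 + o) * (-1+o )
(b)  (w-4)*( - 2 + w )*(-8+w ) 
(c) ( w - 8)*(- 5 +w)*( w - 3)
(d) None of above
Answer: d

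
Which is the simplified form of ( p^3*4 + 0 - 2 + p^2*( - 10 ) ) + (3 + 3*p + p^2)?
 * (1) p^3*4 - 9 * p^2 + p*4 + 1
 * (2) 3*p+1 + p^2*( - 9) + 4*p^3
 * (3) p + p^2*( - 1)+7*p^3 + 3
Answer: 2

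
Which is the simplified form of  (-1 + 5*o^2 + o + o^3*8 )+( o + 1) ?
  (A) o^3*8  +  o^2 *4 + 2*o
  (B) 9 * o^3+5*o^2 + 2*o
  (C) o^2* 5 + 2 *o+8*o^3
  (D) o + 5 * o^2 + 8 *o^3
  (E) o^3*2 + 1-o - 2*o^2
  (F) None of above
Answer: C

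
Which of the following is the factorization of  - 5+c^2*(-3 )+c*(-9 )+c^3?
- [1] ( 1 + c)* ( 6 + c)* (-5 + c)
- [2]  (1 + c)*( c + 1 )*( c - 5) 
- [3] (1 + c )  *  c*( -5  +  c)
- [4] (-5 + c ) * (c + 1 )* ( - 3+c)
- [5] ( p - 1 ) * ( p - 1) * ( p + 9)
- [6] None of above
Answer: 2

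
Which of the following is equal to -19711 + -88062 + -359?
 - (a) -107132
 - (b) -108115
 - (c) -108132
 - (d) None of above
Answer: c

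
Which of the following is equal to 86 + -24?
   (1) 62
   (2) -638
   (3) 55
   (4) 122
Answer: 1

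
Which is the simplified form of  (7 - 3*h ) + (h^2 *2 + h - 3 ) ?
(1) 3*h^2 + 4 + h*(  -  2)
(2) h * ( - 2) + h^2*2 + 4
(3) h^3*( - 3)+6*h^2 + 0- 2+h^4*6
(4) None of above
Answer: 2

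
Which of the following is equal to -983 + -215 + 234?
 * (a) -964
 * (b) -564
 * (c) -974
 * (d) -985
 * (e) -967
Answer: a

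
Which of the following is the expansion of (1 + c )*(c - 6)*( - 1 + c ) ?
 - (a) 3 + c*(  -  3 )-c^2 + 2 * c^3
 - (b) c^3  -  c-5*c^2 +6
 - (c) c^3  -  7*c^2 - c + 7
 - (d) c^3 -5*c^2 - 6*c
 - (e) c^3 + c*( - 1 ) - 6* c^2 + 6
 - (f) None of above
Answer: e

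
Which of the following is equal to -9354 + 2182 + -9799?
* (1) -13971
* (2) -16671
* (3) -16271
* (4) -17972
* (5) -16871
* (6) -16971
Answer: 6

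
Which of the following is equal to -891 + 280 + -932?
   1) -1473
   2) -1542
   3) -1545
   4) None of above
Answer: 4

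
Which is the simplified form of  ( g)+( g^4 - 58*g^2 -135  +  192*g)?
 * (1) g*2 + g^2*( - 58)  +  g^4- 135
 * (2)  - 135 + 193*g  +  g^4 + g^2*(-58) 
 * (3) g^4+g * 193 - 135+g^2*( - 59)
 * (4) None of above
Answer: 2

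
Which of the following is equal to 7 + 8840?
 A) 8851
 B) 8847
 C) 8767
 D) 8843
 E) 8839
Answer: B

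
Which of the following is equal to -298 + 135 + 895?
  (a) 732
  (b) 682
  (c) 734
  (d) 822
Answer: a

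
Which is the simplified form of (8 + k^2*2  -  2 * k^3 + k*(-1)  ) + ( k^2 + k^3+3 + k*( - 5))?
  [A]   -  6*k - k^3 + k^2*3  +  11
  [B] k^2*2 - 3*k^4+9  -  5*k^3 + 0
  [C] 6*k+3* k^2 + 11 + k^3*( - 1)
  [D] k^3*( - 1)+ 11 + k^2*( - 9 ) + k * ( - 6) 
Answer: A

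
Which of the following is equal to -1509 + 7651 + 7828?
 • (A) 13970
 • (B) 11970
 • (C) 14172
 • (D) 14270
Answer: A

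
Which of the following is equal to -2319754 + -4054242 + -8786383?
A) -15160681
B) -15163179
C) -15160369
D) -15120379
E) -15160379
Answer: E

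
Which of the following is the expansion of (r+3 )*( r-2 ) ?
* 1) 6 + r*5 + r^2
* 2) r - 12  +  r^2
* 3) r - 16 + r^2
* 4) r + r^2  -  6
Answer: 4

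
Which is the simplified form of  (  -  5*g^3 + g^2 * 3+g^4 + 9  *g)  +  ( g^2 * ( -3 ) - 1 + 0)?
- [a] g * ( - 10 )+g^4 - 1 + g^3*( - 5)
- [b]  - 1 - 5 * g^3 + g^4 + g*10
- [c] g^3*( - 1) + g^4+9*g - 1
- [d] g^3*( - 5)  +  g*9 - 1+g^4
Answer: d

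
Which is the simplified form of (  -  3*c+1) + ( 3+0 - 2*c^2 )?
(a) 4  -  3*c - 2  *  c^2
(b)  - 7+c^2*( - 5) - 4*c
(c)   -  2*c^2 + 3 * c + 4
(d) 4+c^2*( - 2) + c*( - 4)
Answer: a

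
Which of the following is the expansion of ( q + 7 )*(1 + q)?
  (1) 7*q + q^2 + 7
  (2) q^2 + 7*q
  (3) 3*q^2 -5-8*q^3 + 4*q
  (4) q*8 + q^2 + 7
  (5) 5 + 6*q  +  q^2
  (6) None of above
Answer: 4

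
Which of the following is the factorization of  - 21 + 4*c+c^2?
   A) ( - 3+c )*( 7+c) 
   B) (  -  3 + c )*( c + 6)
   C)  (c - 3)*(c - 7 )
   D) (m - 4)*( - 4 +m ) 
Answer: A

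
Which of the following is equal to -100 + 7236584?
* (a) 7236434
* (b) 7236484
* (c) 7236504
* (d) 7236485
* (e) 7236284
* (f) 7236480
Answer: b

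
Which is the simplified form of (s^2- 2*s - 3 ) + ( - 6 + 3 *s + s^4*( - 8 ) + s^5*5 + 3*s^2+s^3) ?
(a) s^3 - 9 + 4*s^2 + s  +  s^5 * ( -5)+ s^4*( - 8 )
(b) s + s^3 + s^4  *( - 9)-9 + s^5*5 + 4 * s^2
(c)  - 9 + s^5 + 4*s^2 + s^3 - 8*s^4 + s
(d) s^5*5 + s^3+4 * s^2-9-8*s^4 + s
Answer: d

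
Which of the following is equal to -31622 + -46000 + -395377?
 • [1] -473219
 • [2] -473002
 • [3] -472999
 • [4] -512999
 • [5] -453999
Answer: 3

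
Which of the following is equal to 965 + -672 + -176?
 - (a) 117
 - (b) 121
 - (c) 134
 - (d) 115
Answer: a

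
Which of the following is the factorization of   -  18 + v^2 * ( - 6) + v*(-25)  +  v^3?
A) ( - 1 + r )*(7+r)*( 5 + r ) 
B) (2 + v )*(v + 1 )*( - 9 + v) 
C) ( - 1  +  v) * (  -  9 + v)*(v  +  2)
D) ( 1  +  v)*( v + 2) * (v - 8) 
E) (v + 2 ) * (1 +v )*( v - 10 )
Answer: B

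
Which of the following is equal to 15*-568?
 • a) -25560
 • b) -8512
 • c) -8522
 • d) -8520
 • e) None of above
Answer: d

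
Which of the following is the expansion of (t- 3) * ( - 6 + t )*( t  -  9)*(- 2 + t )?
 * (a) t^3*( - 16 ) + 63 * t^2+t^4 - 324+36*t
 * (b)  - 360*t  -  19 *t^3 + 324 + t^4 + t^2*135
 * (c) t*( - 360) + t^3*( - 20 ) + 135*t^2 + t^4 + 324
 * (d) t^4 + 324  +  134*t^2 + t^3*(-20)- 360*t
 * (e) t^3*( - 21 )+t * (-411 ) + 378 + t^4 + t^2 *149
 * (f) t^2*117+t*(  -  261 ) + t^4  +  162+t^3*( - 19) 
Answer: c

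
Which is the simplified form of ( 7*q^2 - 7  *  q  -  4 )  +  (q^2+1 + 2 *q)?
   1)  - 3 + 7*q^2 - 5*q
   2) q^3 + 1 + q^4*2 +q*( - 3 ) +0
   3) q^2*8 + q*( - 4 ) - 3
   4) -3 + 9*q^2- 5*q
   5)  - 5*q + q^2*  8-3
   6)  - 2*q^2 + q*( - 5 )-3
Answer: 5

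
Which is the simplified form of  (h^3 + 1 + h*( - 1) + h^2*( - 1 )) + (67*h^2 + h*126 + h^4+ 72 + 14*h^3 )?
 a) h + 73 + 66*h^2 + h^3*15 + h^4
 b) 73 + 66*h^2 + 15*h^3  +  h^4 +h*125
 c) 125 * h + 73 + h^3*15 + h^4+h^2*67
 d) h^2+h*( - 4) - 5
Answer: b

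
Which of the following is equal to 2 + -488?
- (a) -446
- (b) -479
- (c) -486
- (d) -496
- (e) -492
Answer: c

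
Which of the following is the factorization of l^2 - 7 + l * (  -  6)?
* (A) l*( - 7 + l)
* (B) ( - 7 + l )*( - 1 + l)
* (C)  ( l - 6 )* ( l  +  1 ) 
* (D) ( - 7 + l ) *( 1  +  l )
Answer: D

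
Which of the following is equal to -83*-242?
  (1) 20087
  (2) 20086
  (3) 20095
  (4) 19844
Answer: 2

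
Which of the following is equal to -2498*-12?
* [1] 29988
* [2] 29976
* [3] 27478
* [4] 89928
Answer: 2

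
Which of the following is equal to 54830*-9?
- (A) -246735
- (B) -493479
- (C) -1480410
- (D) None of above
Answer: D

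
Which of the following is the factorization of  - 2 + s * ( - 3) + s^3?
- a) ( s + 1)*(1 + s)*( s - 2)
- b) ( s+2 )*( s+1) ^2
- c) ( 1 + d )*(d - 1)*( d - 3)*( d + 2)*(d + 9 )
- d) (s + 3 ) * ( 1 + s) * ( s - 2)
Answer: a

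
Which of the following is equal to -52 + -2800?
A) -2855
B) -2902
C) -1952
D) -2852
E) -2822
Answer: D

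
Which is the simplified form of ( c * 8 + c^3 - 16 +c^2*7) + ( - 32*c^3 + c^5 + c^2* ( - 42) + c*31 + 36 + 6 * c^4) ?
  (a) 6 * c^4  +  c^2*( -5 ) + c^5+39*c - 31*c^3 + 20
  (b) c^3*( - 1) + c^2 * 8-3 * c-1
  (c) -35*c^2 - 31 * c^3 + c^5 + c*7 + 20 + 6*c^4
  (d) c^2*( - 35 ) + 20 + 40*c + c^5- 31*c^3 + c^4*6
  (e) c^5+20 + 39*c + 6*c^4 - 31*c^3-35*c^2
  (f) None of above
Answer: e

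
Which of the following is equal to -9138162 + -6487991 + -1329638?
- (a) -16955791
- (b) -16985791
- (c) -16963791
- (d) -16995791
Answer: a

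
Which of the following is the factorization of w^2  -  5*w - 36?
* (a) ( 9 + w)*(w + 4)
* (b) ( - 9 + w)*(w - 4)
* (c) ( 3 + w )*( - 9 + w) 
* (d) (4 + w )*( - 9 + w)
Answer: d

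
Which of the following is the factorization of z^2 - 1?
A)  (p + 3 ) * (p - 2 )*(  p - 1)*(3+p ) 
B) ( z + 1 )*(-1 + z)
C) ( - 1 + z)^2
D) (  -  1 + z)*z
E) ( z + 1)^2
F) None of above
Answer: B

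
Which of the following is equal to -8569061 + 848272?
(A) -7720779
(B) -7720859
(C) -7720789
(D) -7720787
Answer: C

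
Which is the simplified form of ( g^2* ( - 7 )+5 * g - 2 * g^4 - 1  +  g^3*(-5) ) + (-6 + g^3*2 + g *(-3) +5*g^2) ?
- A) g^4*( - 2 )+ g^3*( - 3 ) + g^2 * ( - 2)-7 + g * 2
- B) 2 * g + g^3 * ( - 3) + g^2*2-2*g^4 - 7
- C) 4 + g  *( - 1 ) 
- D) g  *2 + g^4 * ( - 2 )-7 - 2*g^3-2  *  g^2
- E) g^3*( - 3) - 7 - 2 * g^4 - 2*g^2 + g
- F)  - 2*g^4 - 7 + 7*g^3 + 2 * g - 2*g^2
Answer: A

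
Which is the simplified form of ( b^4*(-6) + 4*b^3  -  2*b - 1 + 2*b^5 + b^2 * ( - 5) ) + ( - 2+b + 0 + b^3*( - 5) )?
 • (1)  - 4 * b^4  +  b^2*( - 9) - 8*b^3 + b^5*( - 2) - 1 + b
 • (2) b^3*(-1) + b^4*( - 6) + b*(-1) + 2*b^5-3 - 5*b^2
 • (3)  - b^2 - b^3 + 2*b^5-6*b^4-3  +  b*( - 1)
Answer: 2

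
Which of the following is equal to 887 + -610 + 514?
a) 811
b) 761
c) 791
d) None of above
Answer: c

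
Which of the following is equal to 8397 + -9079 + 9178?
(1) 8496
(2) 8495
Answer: 1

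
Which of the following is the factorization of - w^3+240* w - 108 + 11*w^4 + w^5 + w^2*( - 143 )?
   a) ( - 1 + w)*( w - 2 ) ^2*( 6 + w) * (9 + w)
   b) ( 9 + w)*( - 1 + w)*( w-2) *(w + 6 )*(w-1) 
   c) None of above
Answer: b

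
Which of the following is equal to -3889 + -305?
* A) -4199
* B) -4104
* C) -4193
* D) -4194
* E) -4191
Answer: D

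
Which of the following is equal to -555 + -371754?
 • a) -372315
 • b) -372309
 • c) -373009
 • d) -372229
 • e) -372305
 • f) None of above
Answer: b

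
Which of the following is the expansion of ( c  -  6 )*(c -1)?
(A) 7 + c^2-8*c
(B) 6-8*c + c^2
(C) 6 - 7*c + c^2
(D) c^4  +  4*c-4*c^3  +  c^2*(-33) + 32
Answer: C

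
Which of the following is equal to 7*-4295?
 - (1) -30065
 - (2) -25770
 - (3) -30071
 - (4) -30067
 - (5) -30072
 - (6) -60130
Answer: 1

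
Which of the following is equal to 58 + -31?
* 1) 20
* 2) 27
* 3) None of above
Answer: 2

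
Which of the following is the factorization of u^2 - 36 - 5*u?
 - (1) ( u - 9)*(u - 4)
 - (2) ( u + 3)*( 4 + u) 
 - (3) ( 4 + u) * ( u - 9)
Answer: 3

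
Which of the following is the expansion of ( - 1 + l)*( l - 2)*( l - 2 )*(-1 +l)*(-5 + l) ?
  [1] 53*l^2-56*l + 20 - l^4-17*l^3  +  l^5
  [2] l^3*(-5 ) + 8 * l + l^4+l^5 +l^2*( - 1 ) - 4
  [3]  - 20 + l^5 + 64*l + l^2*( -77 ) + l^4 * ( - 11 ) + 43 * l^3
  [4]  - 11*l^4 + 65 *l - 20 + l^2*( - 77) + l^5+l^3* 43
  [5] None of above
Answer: 3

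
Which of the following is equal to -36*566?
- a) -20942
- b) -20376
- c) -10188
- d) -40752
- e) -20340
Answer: b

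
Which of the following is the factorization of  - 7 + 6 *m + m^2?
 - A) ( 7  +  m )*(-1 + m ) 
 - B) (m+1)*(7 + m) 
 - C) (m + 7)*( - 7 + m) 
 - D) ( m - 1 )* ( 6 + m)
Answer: A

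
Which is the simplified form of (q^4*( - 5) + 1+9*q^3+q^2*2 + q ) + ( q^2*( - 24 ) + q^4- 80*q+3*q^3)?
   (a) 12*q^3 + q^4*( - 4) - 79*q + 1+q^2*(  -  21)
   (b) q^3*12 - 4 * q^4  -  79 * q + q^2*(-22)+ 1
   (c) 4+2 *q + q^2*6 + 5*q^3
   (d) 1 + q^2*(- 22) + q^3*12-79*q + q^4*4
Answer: b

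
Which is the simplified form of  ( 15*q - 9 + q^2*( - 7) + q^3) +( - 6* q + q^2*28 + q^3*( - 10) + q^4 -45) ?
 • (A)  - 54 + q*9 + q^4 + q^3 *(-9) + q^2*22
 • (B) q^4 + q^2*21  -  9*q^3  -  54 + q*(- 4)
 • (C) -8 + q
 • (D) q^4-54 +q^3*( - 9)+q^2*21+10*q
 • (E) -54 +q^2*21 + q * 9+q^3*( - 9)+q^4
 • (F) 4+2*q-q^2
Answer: E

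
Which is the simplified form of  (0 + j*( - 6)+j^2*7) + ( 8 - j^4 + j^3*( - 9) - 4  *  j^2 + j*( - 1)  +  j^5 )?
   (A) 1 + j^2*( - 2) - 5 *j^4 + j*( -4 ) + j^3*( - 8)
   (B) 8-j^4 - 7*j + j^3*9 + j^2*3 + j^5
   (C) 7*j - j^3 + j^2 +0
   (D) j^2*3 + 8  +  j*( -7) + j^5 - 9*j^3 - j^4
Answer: D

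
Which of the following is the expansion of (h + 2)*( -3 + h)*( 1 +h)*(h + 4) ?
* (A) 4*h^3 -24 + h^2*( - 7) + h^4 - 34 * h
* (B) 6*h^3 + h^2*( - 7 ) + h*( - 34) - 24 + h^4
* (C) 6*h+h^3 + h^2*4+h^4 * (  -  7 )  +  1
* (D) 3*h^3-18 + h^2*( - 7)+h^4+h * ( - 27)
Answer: A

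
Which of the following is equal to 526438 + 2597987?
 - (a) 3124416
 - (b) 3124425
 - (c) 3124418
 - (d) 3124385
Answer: b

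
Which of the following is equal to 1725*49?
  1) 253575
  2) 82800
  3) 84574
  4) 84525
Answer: 4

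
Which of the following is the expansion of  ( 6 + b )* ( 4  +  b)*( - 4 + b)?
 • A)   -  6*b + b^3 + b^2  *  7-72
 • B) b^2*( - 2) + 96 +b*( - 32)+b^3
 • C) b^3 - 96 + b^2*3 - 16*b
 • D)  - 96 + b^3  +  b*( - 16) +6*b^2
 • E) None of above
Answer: D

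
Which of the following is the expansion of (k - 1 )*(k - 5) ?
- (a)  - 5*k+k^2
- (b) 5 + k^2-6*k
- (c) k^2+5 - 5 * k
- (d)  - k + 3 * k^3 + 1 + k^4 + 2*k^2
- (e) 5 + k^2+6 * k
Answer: b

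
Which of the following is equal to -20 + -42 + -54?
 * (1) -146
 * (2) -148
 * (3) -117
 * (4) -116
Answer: 4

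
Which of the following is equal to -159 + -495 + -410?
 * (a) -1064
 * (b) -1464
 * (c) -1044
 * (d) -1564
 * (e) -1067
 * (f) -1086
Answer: a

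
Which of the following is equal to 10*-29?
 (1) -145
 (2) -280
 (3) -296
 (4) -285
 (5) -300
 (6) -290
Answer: 6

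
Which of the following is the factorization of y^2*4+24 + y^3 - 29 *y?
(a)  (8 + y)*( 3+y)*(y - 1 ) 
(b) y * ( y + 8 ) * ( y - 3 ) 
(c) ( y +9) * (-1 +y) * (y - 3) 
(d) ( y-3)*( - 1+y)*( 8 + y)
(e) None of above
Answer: d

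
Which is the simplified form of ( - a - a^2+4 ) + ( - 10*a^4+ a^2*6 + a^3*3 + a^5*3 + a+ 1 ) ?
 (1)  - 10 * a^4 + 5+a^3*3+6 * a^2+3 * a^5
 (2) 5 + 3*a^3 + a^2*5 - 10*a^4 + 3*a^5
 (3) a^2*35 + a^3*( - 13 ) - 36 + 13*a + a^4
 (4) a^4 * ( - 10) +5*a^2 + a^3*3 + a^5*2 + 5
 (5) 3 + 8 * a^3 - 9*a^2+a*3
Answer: 2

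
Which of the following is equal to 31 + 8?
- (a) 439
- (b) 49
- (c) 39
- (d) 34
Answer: c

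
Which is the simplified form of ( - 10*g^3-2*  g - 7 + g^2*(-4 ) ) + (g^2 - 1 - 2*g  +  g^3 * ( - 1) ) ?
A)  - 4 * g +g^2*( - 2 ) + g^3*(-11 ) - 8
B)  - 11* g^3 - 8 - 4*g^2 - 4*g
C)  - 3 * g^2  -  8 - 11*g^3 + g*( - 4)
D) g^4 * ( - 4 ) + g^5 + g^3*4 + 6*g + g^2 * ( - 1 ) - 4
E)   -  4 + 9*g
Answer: C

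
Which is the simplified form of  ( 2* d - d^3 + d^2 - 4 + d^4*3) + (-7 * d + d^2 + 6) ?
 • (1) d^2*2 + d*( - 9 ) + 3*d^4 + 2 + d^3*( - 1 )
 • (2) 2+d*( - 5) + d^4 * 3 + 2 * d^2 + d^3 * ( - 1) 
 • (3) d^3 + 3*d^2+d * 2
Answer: 2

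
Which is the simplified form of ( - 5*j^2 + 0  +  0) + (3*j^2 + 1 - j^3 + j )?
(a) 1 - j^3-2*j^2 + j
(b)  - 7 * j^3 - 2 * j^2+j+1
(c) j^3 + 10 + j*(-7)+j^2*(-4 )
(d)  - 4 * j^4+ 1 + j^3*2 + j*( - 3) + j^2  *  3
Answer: a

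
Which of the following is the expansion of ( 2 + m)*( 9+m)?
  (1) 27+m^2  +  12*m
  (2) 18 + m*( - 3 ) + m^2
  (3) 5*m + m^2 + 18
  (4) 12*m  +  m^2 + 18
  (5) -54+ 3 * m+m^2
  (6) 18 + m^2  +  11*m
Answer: 6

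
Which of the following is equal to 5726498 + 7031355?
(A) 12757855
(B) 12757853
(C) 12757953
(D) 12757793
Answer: B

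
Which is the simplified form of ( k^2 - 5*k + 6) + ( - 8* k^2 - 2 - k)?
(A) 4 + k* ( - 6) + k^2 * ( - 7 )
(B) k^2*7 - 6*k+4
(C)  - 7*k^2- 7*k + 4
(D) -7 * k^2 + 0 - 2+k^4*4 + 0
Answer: A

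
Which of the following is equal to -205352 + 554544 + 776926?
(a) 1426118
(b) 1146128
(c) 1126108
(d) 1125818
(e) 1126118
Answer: e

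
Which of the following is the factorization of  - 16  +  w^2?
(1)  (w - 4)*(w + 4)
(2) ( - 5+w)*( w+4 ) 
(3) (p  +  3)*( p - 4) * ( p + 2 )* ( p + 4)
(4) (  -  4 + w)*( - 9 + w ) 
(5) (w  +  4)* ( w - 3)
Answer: 1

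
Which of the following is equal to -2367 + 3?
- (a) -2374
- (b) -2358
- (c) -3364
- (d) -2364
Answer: d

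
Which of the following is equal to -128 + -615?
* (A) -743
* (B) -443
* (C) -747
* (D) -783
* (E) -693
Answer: A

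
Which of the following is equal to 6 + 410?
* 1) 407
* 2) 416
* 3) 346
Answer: 2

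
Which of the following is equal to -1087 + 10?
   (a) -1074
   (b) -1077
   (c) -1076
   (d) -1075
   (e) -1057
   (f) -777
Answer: b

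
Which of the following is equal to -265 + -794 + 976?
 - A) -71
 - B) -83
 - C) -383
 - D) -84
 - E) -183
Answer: B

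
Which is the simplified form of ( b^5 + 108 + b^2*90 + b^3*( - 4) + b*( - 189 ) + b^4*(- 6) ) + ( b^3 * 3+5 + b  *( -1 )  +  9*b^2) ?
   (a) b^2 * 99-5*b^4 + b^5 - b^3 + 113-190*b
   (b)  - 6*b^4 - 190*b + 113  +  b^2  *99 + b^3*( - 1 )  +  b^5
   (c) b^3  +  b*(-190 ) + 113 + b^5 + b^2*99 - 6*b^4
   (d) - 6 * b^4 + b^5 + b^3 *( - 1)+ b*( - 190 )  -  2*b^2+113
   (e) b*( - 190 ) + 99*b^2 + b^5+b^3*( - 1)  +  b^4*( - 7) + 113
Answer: b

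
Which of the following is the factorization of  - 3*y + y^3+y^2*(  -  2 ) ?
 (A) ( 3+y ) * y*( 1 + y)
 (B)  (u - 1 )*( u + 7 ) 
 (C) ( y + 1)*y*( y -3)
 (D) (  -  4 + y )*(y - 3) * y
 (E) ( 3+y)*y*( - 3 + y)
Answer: C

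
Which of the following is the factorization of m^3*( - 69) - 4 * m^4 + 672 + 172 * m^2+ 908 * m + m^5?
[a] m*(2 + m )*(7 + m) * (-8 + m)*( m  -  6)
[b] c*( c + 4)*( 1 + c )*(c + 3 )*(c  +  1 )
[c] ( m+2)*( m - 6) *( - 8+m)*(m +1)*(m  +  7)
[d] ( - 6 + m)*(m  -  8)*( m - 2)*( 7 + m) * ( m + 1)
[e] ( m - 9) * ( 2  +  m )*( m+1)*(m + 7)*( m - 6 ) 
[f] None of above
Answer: c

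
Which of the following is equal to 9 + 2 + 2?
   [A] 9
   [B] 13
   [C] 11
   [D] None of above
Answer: B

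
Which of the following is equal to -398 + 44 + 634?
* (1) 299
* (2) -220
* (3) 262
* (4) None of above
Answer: 4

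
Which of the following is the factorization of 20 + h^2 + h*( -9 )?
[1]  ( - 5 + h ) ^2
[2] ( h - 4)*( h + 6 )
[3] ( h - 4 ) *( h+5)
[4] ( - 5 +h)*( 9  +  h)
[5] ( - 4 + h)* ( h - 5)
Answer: 5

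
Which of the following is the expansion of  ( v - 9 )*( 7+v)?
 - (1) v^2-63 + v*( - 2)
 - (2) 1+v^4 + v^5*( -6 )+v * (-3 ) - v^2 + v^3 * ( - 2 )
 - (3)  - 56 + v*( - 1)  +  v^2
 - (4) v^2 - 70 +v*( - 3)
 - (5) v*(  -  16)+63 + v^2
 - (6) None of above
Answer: 1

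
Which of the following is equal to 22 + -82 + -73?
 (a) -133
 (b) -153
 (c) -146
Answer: a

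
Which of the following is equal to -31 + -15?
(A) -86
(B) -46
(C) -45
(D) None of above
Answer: B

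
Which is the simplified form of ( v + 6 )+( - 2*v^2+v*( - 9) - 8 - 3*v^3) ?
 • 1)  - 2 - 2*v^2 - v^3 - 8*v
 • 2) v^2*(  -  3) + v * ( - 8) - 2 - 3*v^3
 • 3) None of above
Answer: 3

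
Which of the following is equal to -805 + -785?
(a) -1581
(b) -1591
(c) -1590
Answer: c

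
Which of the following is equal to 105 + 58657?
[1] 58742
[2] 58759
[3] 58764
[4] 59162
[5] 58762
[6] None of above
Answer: 5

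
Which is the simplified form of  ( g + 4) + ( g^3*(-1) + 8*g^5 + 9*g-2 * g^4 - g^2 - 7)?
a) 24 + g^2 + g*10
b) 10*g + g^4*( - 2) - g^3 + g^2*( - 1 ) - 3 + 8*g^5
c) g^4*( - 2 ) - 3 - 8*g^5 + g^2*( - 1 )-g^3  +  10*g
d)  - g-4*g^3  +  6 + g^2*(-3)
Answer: b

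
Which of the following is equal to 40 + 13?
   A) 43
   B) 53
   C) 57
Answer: B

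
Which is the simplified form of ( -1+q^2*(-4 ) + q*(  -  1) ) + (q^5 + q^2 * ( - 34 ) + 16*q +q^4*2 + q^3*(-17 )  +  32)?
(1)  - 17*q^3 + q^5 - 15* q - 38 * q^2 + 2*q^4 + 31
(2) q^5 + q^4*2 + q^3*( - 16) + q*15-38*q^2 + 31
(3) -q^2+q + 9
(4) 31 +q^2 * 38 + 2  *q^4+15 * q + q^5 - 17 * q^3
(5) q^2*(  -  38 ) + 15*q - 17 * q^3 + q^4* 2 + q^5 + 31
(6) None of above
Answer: 5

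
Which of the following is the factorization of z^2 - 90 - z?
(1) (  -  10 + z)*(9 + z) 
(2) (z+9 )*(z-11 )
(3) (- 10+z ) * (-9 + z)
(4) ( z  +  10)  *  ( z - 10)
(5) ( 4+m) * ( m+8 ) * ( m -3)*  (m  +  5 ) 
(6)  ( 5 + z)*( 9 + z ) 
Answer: 1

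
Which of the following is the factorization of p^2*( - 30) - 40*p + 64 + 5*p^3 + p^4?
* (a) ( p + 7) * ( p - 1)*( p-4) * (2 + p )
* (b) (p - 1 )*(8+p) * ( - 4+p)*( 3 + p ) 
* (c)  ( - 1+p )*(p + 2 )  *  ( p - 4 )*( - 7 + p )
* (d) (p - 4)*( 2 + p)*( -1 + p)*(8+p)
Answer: d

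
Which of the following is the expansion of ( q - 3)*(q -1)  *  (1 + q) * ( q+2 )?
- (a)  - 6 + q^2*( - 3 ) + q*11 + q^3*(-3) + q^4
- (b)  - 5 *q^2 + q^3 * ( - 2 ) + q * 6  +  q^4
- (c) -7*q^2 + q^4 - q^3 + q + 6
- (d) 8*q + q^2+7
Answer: c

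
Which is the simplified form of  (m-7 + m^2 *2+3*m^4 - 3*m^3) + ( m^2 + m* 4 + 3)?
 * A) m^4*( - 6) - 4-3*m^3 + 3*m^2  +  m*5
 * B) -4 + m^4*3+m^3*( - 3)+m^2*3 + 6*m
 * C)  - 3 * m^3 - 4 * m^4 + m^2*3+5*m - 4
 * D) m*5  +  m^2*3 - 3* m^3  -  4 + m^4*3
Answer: D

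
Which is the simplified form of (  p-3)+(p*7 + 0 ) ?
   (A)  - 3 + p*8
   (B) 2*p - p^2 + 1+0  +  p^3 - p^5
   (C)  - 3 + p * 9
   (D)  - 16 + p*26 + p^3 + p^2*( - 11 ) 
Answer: A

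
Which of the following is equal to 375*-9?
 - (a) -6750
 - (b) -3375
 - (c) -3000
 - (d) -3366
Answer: b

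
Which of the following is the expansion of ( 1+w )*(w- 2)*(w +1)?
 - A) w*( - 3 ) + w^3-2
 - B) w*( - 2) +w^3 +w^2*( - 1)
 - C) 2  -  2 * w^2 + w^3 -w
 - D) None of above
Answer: A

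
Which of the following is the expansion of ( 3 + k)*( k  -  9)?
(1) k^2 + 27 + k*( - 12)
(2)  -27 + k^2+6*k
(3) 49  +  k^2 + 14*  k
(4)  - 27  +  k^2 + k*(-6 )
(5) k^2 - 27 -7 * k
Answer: 4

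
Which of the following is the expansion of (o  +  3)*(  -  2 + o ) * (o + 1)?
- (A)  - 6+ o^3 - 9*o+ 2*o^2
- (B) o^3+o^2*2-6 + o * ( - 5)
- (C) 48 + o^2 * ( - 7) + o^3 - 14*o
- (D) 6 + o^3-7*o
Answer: B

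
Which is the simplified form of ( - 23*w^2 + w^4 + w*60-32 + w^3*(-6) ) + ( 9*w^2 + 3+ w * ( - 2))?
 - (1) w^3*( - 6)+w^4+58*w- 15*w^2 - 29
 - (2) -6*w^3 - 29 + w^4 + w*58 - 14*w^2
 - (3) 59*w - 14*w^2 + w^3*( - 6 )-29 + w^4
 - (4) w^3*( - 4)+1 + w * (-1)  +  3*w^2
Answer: 2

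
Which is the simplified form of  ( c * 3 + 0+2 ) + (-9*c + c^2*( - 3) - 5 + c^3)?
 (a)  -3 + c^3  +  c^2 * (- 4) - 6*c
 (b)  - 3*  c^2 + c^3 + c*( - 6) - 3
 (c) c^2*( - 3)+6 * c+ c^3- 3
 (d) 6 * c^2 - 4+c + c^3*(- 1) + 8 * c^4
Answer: b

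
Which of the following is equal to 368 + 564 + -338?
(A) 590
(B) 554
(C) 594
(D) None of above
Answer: C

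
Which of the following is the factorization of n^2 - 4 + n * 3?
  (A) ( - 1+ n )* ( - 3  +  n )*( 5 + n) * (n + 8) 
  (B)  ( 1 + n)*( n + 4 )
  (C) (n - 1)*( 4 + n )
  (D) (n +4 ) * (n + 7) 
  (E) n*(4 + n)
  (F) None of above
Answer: C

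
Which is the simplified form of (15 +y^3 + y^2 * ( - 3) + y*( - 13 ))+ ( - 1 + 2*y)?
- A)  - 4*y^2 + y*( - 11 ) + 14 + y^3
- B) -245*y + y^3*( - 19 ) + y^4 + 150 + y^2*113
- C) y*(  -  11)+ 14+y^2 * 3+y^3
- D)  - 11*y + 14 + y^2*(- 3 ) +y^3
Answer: D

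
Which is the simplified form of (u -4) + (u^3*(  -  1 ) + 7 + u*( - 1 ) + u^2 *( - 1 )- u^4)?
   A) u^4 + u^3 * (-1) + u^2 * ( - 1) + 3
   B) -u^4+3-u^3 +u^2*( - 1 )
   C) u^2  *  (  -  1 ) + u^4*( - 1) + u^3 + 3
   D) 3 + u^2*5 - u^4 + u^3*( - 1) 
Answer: B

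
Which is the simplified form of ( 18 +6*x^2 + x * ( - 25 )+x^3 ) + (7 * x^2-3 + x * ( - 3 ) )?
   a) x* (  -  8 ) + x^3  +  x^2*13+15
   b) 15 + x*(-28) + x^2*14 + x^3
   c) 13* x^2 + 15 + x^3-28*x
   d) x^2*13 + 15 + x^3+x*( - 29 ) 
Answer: c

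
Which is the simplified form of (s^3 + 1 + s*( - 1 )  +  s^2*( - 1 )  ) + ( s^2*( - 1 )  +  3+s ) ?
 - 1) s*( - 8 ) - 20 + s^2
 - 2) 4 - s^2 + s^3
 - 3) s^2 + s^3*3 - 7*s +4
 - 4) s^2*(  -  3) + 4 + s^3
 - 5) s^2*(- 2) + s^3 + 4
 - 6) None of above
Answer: 5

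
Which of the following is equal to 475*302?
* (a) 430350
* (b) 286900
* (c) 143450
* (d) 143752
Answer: c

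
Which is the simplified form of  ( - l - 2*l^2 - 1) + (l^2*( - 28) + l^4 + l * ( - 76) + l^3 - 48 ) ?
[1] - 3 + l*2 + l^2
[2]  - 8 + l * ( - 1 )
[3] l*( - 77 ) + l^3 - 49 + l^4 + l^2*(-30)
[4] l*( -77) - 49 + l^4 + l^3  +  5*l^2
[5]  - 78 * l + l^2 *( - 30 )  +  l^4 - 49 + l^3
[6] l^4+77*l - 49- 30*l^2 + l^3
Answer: 3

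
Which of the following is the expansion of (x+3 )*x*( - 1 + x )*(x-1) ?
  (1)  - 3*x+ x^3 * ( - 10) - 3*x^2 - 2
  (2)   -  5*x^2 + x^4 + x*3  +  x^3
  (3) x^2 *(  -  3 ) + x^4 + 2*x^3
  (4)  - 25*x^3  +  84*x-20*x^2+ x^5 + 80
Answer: 2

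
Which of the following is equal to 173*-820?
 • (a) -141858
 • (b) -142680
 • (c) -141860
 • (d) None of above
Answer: c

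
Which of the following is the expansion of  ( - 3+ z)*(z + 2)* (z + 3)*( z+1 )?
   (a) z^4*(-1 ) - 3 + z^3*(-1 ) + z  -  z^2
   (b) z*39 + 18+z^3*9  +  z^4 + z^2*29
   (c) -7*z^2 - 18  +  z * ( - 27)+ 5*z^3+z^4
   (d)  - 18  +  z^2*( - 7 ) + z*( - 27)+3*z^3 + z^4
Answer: d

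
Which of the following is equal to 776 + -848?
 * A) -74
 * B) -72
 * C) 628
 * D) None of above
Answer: B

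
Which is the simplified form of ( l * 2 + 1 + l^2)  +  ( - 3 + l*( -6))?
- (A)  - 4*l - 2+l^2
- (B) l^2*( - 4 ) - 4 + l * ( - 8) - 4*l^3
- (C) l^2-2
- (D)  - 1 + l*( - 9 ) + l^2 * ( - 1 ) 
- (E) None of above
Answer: A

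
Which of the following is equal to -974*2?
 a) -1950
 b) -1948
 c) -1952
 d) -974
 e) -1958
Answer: b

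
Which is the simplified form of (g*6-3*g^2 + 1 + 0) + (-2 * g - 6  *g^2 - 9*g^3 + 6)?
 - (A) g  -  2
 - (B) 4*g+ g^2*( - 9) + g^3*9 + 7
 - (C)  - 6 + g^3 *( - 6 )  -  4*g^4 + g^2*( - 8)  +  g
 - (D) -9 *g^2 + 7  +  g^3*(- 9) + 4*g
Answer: D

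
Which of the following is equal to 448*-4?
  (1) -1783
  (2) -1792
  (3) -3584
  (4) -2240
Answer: 2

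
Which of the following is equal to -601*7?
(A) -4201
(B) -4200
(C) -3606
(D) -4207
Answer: D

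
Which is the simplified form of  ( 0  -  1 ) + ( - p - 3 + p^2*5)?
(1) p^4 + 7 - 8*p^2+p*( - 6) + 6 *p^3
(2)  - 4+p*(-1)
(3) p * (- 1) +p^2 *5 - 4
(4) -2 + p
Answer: 3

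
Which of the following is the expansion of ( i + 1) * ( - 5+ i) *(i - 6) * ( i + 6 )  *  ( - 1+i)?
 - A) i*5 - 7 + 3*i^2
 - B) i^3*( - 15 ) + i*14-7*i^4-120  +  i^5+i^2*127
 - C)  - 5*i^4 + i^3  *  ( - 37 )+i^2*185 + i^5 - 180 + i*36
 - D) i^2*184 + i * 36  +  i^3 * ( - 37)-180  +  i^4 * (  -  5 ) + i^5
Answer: C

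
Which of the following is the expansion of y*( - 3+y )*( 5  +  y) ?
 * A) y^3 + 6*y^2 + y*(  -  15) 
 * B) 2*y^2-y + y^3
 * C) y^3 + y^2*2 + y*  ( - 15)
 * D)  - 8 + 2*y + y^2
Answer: C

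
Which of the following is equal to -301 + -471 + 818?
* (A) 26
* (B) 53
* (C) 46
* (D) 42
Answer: C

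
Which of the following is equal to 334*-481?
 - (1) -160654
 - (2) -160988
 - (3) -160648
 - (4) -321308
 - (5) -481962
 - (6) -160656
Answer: 1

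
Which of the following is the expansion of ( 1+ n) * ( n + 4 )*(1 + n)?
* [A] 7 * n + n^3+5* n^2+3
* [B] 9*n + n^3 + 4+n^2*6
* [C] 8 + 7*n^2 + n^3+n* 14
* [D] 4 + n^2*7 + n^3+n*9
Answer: B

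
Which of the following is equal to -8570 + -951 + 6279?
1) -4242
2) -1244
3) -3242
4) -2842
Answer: 3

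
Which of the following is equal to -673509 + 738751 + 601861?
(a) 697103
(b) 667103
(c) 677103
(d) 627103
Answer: b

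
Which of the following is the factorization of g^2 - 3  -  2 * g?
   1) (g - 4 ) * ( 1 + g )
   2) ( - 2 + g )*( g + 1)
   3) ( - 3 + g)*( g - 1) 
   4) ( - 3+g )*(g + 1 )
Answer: 4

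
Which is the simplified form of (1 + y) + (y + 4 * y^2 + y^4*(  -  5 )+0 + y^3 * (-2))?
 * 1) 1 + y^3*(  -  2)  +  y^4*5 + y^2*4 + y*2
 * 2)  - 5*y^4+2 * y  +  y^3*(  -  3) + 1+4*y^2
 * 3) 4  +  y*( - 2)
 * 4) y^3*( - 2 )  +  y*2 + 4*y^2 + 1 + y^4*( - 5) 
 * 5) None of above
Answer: 4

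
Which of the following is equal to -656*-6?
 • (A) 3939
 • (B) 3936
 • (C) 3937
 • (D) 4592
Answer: B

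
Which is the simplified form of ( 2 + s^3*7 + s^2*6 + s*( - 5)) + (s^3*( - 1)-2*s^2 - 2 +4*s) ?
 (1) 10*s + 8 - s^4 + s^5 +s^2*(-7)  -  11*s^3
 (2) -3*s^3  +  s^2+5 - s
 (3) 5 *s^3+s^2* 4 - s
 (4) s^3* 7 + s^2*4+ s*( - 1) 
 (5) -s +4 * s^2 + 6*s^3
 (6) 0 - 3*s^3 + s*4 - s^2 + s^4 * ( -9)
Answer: 5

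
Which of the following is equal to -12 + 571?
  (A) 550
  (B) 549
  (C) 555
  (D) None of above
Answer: D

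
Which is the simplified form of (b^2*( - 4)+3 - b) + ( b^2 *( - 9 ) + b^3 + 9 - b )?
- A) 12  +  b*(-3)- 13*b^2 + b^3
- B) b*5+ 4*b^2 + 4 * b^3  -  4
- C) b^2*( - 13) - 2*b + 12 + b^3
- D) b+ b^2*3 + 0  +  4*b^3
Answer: C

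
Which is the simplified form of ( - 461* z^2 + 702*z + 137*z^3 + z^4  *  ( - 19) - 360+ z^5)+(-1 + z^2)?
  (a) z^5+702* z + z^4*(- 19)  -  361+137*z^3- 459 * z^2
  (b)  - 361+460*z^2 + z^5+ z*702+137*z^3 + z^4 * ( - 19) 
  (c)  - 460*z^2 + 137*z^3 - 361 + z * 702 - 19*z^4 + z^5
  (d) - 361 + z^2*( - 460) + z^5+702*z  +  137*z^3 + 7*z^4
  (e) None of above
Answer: c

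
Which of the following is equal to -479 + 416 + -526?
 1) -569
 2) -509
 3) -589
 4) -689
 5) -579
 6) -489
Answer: 3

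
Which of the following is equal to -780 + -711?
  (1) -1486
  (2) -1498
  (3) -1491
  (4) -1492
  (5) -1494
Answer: 3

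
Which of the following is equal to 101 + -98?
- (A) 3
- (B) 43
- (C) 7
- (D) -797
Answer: A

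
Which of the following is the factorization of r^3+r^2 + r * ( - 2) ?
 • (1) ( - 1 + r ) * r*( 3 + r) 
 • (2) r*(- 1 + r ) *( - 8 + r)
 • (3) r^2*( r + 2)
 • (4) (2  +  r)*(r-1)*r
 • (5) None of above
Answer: 4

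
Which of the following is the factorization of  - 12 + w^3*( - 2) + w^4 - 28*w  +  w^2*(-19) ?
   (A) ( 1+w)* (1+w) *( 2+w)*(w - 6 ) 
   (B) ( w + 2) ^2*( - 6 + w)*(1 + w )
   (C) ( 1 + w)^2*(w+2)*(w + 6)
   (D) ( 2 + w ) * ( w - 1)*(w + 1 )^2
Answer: A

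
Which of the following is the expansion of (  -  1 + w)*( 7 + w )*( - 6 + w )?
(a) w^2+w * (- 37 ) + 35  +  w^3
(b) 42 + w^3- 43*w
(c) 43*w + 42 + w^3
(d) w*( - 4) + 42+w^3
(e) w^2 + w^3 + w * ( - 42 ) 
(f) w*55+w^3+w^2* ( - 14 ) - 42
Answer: b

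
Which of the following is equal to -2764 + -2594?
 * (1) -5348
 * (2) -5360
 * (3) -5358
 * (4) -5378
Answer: 3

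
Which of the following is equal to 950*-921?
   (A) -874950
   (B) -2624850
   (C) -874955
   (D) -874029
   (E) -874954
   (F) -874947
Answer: A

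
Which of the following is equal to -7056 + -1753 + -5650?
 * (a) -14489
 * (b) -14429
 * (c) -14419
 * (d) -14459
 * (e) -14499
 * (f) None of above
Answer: d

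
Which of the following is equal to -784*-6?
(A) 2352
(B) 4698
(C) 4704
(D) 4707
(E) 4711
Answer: C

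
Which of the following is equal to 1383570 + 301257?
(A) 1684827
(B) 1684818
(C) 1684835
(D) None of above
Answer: A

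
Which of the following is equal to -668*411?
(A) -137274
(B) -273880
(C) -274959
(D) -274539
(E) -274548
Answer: E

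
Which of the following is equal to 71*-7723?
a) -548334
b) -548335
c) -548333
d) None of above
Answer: c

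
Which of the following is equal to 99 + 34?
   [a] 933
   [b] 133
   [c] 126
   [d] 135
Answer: b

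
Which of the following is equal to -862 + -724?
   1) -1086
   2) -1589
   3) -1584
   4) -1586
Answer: 4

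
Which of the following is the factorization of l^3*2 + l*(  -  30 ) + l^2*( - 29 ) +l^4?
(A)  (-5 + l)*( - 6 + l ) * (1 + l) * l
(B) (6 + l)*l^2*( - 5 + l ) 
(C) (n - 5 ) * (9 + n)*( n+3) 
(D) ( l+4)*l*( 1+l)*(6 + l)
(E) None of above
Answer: E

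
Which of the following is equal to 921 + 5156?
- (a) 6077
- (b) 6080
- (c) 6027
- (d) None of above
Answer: a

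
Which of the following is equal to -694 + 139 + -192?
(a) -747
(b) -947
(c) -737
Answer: a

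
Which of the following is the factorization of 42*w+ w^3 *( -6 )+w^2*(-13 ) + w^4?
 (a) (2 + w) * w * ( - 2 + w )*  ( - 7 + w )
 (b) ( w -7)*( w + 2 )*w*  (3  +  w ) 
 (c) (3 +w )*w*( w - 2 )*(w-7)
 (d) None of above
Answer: c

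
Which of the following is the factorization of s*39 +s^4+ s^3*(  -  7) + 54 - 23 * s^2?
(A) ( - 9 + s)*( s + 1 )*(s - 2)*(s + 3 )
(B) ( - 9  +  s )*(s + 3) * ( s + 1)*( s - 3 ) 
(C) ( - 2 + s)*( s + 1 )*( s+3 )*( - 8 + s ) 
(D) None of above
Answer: A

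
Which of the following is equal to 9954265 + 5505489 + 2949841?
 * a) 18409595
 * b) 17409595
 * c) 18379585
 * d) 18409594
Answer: a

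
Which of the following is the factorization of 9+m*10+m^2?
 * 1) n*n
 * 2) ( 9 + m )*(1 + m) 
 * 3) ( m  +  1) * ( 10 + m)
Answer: 2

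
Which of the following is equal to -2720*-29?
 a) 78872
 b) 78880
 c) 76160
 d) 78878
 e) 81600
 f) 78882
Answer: b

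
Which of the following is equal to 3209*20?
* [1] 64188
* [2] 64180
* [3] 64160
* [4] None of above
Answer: 2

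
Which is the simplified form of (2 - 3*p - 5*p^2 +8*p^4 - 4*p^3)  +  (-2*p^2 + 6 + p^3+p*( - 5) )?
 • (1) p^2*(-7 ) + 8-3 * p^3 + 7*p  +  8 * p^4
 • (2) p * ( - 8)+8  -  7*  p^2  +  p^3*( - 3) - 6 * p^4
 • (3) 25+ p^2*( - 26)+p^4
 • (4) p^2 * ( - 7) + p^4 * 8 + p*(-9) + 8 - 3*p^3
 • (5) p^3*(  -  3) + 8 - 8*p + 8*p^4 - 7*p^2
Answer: 5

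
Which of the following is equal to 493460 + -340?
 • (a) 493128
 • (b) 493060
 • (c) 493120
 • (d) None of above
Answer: c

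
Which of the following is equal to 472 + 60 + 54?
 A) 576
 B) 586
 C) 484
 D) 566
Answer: B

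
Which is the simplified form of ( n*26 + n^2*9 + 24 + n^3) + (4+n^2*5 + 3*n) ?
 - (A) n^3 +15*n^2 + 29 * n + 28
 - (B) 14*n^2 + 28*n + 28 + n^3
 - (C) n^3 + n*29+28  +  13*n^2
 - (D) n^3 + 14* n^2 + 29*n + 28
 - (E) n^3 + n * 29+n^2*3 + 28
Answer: D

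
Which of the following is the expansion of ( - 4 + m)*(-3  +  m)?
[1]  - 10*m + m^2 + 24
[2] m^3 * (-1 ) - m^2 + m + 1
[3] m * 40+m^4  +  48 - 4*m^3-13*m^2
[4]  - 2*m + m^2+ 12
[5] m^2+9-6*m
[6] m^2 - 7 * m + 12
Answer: 6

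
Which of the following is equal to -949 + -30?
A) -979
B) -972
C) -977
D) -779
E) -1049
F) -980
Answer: A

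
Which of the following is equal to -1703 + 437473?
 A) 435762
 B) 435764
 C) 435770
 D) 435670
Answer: C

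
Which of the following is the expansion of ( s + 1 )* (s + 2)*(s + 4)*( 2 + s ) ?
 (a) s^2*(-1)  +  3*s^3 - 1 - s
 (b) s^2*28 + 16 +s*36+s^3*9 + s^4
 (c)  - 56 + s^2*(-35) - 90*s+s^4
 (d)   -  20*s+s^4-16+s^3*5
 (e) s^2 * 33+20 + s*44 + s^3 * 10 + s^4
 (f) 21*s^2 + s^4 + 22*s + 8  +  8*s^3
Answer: b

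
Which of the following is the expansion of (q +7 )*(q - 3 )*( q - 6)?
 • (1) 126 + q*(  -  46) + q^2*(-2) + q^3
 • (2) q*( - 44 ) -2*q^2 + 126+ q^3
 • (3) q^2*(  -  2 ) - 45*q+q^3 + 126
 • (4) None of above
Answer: 3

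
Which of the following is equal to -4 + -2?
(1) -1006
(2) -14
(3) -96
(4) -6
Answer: 4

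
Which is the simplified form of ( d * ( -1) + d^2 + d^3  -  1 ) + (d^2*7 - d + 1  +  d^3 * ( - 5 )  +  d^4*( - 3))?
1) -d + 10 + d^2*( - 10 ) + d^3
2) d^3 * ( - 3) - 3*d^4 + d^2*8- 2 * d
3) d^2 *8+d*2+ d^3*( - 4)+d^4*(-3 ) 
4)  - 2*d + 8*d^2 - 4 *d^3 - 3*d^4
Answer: 4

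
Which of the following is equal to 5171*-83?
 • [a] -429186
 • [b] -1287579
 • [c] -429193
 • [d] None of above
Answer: c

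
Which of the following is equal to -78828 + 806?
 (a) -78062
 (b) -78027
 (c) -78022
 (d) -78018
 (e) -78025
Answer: c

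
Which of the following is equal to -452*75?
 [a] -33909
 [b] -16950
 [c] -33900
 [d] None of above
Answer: c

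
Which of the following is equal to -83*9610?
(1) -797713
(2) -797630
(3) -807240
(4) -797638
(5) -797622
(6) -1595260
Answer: 2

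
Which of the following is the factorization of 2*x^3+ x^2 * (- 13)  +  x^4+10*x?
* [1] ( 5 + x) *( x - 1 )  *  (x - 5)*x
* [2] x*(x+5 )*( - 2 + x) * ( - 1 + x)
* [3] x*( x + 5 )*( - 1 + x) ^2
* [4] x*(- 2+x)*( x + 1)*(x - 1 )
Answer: 2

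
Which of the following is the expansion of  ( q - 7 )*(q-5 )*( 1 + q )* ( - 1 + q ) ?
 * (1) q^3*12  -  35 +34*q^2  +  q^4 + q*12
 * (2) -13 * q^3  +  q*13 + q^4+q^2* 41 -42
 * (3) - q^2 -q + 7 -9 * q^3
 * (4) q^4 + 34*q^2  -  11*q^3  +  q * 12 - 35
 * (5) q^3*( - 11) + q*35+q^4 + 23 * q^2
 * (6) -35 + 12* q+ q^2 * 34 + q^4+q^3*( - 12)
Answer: 6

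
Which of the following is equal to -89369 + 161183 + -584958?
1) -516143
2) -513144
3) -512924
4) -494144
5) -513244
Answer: 2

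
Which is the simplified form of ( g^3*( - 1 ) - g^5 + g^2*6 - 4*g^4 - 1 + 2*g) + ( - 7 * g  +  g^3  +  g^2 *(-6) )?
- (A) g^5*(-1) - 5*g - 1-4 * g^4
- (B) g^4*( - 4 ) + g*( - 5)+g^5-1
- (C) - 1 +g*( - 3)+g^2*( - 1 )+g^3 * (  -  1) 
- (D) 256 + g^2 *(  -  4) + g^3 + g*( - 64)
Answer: A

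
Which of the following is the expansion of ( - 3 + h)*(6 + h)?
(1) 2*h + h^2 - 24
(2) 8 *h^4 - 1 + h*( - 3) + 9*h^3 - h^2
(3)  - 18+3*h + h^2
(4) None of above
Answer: 3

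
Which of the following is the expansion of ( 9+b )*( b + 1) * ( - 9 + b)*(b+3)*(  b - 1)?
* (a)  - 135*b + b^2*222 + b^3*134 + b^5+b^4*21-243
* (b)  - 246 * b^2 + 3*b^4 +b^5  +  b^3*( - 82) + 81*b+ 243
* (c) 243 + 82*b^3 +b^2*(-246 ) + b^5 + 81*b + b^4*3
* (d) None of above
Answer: b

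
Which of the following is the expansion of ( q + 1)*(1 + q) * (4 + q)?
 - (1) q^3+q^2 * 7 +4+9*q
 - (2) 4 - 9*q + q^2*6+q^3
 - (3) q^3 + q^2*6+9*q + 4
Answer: 3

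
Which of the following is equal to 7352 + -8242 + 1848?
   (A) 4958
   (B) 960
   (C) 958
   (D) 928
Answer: C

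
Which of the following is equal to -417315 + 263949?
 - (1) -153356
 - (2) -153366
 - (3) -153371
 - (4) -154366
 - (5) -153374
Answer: 2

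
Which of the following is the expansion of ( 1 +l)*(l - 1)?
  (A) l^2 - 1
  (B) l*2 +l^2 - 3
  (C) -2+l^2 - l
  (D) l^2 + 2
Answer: A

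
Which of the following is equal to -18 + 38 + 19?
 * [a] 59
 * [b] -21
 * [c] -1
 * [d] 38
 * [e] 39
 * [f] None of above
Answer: e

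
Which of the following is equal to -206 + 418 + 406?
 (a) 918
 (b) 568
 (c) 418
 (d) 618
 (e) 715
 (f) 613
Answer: d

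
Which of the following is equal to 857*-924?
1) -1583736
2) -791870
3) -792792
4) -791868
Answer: 4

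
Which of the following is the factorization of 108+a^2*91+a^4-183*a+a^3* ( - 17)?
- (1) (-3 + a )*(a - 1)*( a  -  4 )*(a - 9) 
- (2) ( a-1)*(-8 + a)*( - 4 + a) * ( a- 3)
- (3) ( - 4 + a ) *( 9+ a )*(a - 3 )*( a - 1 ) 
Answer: 1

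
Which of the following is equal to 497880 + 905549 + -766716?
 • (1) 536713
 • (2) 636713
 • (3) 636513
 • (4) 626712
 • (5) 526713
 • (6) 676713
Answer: 2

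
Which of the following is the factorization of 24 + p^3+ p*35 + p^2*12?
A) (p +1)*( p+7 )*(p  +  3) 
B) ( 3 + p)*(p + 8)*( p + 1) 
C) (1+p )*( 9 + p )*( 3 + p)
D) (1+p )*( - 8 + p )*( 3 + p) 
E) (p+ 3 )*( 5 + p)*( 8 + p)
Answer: B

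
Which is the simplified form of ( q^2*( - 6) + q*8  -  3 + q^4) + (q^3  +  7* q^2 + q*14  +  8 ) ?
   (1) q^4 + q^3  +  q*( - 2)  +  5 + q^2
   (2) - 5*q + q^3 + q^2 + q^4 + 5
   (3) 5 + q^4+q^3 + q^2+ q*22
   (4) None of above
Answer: 3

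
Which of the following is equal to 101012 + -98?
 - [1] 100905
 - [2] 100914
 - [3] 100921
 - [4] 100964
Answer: 2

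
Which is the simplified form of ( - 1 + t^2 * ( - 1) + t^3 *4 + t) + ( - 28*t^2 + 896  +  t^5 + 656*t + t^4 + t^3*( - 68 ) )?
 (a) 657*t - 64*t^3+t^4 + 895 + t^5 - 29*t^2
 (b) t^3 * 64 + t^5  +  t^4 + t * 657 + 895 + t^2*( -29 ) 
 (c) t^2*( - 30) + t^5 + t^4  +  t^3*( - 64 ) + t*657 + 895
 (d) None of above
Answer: a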